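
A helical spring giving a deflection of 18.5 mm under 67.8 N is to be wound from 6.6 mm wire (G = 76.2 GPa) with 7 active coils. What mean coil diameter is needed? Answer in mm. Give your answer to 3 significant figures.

89.0 mm

Required rate k = F/δ = 67.8/18.5 = 3.6649 N/mm
D = (Gd⁴/(8N_a·k))^(1/3) = (76.2×10³·6.6⁴/(8·7·3.6649))^(1/3)
  = (704506)^(1/3) = 88.9805 mm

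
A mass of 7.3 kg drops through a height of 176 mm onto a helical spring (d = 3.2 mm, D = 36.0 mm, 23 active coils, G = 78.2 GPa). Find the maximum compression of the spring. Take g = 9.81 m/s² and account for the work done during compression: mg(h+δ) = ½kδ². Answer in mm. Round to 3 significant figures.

k = Gd⁴/(8D³N_a) = (78.2×10³)(3.2⁴)/(8·36.0³·23) = 0.95517 N/mm
W = mg = 7.3 × 9.81 = 71.613 N
½kδ² − Wδ − Wh = 0 → δ = (W + √(W² + 2kWh))/k
δ = (71.613 + √(5128.4 + 24077.7))/0.95517 = (71.613 + 170.9)/0.95517 = 253.89 mm

254 mm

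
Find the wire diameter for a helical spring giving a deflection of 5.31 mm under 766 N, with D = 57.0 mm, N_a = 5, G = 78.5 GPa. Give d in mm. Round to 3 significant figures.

Required rate k = F/δ = 766/5.31 = 144.26 N/mm
d = (8D³N_a·k / G)^(1/4) = (8·57.0³·5·144.26 / (78.5×10³))^0.25
  = (13613)^0.25 = 10.8016 mm

10.8 mm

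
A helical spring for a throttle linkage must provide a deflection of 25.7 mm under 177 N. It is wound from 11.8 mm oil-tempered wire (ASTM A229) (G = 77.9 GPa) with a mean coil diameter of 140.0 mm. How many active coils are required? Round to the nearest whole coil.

Required rate k = F/δ = 177/25.7 = 6.8872 N/mm
N_a = Gd⁴/(8D³k) = (77.9×10³ × 11.8⁴)/(8 × 140.0³ × 6.8872)
    = 1.51031e+09 / 1.51187e+08 = 9.99 → 10 coils

10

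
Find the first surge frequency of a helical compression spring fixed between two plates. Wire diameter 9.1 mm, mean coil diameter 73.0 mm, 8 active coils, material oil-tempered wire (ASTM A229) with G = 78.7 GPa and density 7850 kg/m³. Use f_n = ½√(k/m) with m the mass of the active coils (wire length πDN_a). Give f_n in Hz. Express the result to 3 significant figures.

76.1 Hz

k = Gd⁴/(8D³N_a) = (78.7×10³)(9.1⁴)/(8·73.0³·8) = 21.677 N/mm = 21677 N/m
Wire length L = πDN_a = π·73.0·8 = 1834.7 mm
m = ρ·(πd²/4)·L = 7850 × 65.039×10⁻⁶ m² × 1.8347 m = 0.93671 kg
f_n = ½√(k/m) = 0.5·√(21677/0.93671) = 0.5·√(23141) = 76.061 Hz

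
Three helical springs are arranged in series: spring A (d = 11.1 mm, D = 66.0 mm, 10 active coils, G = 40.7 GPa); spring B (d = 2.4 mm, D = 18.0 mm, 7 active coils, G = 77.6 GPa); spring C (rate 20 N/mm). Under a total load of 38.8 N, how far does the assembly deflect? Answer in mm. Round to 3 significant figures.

k_A = Gd⁴/(8D³N_a) = (40.7×10³)(11.1⁴)/(8·66.0³·10) = 26.864 N/mm
k_B = Gd⁴/(8D³N_a) = (77.6×10³)(2.4⁴)/(8·18.0³·7) = 7.8832 N/mm
Series: 1/k_eq = 1/26.864 + 1/7.8832 + 1/20 = 0.21408; k_eq = 4.6712 N/mm
δ = F/k_eq = 38.8/4.6712 = 8.3062 mm

8.31 mm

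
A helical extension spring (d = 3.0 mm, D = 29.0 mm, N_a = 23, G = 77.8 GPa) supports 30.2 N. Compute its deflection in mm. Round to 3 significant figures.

k = Gd⁴/(8D³N_a) = (77.8×10³)(3.0⁴)/(8·29.0³·23) = 1.4043 N/mm
δ = F/k = 30.2 / 1.4043 = 21.506 mm

21.5 mm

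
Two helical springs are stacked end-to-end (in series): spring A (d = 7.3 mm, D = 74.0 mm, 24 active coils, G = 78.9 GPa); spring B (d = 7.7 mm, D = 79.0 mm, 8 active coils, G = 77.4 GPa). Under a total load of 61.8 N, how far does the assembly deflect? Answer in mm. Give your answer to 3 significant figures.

k_A = Gd⁴/(8D³N_a) = (78.9×10³)(7.3⁴)/(8·74.0³·24) = 2.8799 N/mm
k_B = Gd⁴/(8D³N_a) = (77.4×10³)(7.7⁴)/(8·79.0³·8) = 8.6227 N/mm
Series: 1/k_eq = 1/2.8799 + 1/8.6227 = 0.46321; k_eq = 2.1588 N/mm
δ = F/k_eq = 61.8/2.1588 = 28.626 mm

28.6 mm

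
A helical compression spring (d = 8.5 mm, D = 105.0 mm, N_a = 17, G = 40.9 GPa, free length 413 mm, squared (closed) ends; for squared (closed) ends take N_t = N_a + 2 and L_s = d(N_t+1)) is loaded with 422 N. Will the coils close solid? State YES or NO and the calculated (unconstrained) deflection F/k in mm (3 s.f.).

k = Gd⁴/(8D³N_a) = (40.9×10³)(8.5⁴)/(8·105.0³·17) = 1.3561 N/mm
N_t = 19; L_s = 8.5·20 = 170 mm; δ_solid = L₀ − L_s = 413 − 170 = 243 mm
δ = F/k = 422/1.3561 = 311.19 mm
δ ≥ δ_solid → spring goes solid

YES, δ = 311 mm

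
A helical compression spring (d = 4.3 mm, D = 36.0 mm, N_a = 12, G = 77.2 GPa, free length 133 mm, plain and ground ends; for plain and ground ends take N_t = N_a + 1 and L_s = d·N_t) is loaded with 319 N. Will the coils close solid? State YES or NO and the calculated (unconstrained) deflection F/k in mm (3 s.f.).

k = Gd⁴/(8D³N_a) = (77.2×10³)(4.3⁴)/(8·36.0³·12) = 5.8927 N/mm
N_t = 13; L_s = 4.3·13 = 55.9 mm; δ_solid = L₀ − L_s = 133 − 55.9 = 77.1 mm
δ = F/k = 319/5.8927 = 54.135 mm
δ < δ_solid → spring does not go solid

NO, δ = 54.1 mm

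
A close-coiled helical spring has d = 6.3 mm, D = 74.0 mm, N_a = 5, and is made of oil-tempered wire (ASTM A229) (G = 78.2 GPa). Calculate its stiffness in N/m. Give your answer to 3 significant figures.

k = Gd⁴/(8D³N_a) = (78.2×10³ × 6.3⁴) / (8 × 74.0³ × 5)
  = 1.23188e+08 / 1.6209e+07 = 7.6 N/mm = 7600 N/m

7600 N/m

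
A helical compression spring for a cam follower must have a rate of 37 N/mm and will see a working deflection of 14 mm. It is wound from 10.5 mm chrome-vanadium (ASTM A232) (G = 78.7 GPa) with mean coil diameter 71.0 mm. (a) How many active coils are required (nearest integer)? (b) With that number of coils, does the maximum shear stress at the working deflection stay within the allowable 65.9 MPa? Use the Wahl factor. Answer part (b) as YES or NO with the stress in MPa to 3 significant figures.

(a) 9 coils; (b) NO, τ_max = 99.1 MPa

N_a = Gd⁴/(8D³k) = (78.7×10³)(10.5⁴)/(8·71.0³·37) = 9.03 → N_a = 9
Actual rate k = Gd⁴/(8D³·9) = 37.121 N/mm
Working load F = kδ = 37.121·14 = 519.7 N
C = 71.0/10.5 = 6.7619; K_W = (4C−1)/(4C−4)+0.615/C = 1.2211
τ_max = K_W·8FD/(πd³) = 1.2211·81.168 = 99.115 MPa
τ_max > 65.9 MPa → exceeds allowable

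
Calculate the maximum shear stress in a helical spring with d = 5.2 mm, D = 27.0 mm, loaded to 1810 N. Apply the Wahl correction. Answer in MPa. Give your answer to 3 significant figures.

1150 MPa

Spring index C = D/d = 27.0/5.2 = 5.1923
K_W = (4C−1)/(4C−4) + 0.615/C = 19.769/16.769 + 0.1184 = 1.2973
τ₀ = 8FD/(πd³) = 8·1810·27.0/(π·5.2³) = 390960/441.73 = 885.06 MPa
τ_max = K·τ₀ = 1.2973 × 885.06 = 1148.2 MPa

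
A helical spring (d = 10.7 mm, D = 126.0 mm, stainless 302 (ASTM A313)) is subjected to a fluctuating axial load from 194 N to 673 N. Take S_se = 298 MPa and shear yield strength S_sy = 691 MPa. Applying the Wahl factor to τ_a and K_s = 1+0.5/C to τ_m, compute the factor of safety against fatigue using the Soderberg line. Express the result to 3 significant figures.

2.45

C = D/d = 126.0/10.7 = 11.7757; K_W = (4C−1)/(4C−4)+0.615/C = 1.1218; K_s = 1+0.5/C = 1.0425
F_a = (F_max−F_min)/2 = 239.5 N; F_m = (F_max+F_min)/2 = 433.5 N
τ_a = K_W·8F_aD/(πd³) = 1.1218 × 62.728 = 70.371 MPa
τ_m = K_s·8F_mD/(πd³) = 1.0425 × 113.54 = 118.36 MPa
Soderberg: 1/n_f = τ_a/S_se + τ_m/S_sy = 70.371/298 + 118.36/691 = 0.23614 + 0.17129 = 0.40743
n_f = 1/0.40743 = 2.454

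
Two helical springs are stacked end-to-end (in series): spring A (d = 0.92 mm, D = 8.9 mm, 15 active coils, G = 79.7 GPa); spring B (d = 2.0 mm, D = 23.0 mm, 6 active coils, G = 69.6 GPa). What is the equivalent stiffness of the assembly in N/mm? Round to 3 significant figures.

0.498 N/mm

k_A = Gd⁴/(8D³N_a) = (79.7×10³)(0.92⁴)/(8·8.9³·15) = 0.67493 N/mm
k_B = Gd⁴/(8D³N_a) = (69.6×10³)(2.0⁴)/(8·23.0³·6) = 1.9068 N/mm
Series: 1/k_eq = 1/0.67493 + 1/1.9068 = 2.0061; k_eq = 0.49849 N/mm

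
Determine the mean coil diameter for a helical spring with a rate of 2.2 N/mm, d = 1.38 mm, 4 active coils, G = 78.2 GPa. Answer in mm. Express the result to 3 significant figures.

15.9 mm

D = (Gd⁴/(8N_a·k))^(1/3) = (78.2×10³·1.38⁴/(8·4·2.2))^(1/3)
  = (4028.57)^(1/3) = 15.9117 mm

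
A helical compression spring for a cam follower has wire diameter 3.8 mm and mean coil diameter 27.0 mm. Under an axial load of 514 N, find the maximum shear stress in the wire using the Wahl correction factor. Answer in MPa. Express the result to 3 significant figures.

Spring index C = D/d = 27.0/3.8 = 7.1053
K_W = (4C−1)/(4C−4) + 0.615/C = 27.421/24.421 + 0.0866 = 1.2094
τ₀ = 8FD/(πd³) = 8·514·27.0/(π·3.8³) = 111024/172.39 = 644.04 MPa
τ_max = K·τ₀ = 1.2094 × 644.04 = 778.91 MPa

779 MPa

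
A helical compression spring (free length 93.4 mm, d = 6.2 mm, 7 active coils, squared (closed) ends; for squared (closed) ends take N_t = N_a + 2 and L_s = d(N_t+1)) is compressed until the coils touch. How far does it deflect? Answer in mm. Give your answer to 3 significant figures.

N_t = 9; L_s = 6.2·10 = 62 mm
δ_solid = L₀ − L_s = 93.4 − 62 = 31.4 mm

31.4 mm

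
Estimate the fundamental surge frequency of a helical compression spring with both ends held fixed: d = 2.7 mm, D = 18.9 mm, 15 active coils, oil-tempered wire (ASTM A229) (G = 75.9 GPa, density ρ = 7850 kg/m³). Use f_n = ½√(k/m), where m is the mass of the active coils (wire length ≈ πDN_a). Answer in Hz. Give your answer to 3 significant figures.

k = Gd⁴/(8D³N_a) = (75.9×10³)(2.7⁴)/(8·18.9³·15) = 4.9789 N/mm = 4978.9 N/m
Wire length L = πDN_a = π·18.9·15 = 890.64 mm
m = ρ·(πd²/4)·L = 7850 × 5.7256×10⁻⁶ m² × 0.89064 m = 0.04003 kg
f_n = ½√(k/m) = 0.5·√(4978.9/0.04003) = 0.5·√(1.2438e+05) = 176.34 Hz

176 Hz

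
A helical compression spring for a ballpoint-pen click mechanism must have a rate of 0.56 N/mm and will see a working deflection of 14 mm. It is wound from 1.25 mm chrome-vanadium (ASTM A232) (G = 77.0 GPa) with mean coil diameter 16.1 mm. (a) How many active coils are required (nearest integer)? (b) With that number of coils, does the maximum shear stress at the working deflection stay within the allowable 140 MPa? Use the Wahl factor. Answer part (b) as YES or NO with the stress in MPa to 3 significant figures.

(a) 10 coils; (b) NO, τ_max = 184 MPa

N_a = Gd⁴/(8D³k) = (77.0×10³)(1.25⁴)/(8·16.1³·0.56) = 10.05 → N_a = 10
Actual rate k = Gd⁴/(8D³·10) = 0.56307 N/mm
Working load F = kδ = 0.56307·14 = 7.883 N
C = 16.1/1.25 = 12.8800; K_W = (4C−1)/(4C−4)+0.615/C = 1.1109
τ_max = K_W·8FD/(πd³) = 1.1109·165.47 = 183.82 MPa
τ_max > 140 MPa → exceeds allowable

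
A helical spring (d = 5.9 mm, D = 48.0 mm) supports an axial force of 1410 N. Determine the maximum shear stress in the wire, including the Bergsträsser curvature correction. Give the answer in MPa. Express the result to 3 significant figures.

Spring index C = D/d = 48.0/5.9 = 8.1356
K_B = (4C+2)/(4C−3) = 34.542/29.542 = 1.1692
τ₀ = 8FD/(πd³) = 8·1410·48.0/(π·5.9³) = 541440/645.22 = 839.16 MPa
τ_max = K·τ₀ = 1.1692 × 839.16 = 981.19 MPa

981 MPa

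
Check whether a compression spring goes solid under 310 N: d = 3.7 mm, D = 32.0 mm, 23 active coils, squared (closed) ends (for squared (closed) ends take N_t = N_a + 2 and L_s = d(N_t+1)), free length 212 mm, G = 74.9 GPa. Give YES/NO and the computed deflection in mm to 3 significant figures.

YES, δ = 133 mm

k = Gd⁴/(8D³N_a) = (74.9×10³)(3.7⁴)/(8·32.0³·23) = 2.3282 N/mm
N_t = 25; L_s = 3.7·26 = 96.2 mm; δ_solid = L₀ − L_s = 212 − 96.2 = 115.8 mm
δ = F/k = 310/2.3282 = 133.15 mm
δ ≥ δ_solid → spring goes solid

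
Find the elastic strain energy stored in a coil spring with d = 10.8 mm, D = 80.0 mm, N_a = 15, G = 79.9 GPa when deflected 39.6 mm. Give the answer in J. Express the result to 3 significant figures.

k = Gd⁴/(8D³N_a) = (79.9×10³)(10.8⁴)/(8·80.0³·15) = 17.693 N/mm
U = ½kδ² = 0.5 × 17.693 × 39.6² = 13872 N·mm = 13.872 J

13.9 J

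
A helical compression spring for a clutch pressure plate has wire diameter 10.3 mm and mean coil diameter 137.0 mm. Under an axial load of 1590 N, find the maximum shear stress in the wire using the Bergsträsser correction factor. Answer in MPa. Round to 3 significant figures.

Spring index C = D/d = 137.0/10.3 = 13.3010
K_B = (4C+2)/(4C−3) = 55.204/50.204 = 1.0996
τ₀ = 8FD/(πd³) = 8·1590·137.0/(π·10.3³) = 1.74264e+06/3432.9 = 507.63 MPa
τ_max = K·τ₀ = 1.0996 × 507.63 = 558.19 MPa

558 MPa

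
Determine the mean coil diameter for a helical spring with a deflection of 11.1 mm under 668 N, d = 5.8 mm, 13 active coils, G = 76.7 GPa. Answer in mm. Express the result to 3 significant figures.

Required rate k = F/δ = 668/11.1 = 60.18 N/mm
D = (Gd⁴/(8N_a·k))^(1/3) = (76.7×10³·5.8⁴/(8·13·60.18))^(1/3)
  = (13868.2)^(1/3) = 24.0256 mm

24.0 mm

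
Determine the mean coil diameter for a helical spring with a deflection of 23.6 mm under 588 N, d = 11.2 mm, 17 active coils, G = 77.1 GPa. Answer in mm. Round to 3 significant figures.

Required rate k = F/δ = 588/23.6 = 24.915 N/mm
D = (Gd⁴/(8N_a·k))^(1/3) = (77.1×10³·11.2⁴/(8·17·24.915))^(1/3)
  = (358032)^(1/3) = 71.0080 mm

71.0 mm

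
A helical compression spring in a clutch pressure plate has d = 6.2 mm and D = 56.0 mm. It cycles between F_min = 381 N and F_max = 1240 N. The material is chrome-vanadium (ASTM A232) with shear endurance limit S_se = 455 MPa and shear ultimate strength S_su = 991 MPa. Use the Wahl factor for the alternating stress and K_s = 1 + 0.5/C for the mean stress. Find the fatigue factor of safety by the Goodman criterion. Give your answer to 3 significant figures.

C = D/d = 56.0/6.2 = 9.0323; K_W = (4C−1)/(4C−4)+0.615/C = 1.1615; K_s = 1+0.5/C = 1.0554
F_a = (F_max−F_min)/2 = 429.5 N; F_m = (F_max+F_min)/2 = 810.5 N
τ_a = K_W·8F_aD/(πd³) = 1.1615 × 256.99 = 298.48 MPa
τ_m = K_s·8F_mD/(πd³) = 1.0554 × 484.96 = 511.81 MPa
Goodman: 1/n_f = τ_a/S_se + τ_m/S_su = 298.48/455 + 511.81/991 = 0.65601 + 0.51645 = 1.1725
n_f = 1/1.1725 = 0.8529

0.853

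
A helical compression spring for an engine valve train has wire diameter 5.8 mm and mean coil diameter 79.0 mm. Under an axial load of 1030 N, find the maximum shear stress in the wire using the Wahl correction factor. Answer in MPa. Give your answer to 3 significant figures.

Spring index C = D/d = 79.0/5.8 = 13.6207
K_W = (4C−1)/(4C−4) + 0.615/C = 53.483/50.483 + 0.0452 = 1.1046
τ₀ = 8FD/(πd³) = 8·1030·79.0/(π·5.8³) = 650960/612.96 = 1062 MPa
τ_max = K·τ₀ = 1.1046 × 1062 = 1173.1 MPa

1170 MPa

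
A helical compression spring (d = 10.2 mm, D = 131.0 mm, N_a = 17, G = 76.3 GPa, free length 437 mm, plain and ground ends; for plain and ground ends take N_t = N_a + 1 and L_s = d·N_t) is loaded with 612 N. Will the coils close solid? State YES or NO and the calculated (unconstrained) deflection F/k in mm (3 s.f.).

NO, δ = 227 mm

k = Gd⁴/(8D³N_a) = (76.3×10³)(10.2⁴)/(8·131.0³·17) = 2.7013 N/mm
N_t = 18; L_s = 10.2·18 = 183.6 mm; δ_solid = L₀ − L_s = 437 − 183.6 = 253.4 mm
δ = F/k = 612/2.7013 = 226.56 mm
δ < δ_solid → spring does not go solid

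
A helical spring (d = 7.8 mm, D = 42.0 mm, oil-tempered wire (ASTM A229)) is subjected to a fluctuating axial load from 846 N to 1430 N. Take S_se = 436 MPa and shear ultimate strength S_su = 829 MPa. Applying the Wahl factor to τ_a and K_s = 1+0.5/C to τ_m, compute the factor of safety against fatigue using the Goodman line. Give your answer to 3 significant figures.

1.88

C = D/d = 42.0/7.8 = 5.3846; K_W = (4C−1)/(4C−4)+0.615/C = 1.2853; K_s = 1+0.5/C = 1.0929
F_a = (F_max−F_min)/2 = 292 N; F_m = (F_max+F_min)/2 = 1138 N
τ_a = K_W·8F_aD/(πd³) = 1.2853 × 65.809 = 84.583 MPa
τ_m = K_s·8F_mD/(πd³) = 1.0929 × 256.48 = 280.29 MPa
Goodman: 1/n_f = τ_a/S_se + τ_m/S_su = 84.583/436 + 280.29/829 = 0.19400 + 0.33811 = 0.53211
n_f = 1/0.53211 = 1.879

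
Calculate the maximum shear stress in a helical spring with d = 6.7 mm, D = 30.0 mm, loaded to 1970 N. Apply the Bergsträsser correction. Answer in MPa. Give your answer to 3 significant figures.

Spring index C = D/d = 30.0/6.7 = 4.4776
K_B = (4C+2)/(4C−3) = 19.910/14.910 = 1.3353
τ₀ = 8FD/(πd³) = 8·1970·30.0/(π·6.7³) = 472800/944.87 = 500.38 MPa
τ_max = K·τ₀ = 1.3353 × 500.38 = 668.18 MPa

668 MPa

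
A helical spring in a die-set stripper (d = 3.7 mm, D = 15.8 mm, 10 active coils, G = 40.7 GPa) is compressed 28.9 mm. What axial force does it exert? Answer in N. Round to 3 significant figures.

k = Gd⁴/(8D³N_a) = (40.7×10³)(3.7⁴)/(8·15.8³·10) = 24.174 N/mm
F = k·δ = 24.174 × 28.9 = 698.61 N

699 N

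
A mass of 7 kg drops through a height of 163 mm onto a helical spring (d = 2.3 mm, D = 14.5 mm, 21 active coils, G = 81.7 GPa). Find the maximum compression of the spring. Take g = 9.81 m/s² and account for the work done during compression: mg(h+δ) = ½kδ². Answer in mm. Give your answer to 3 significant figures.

87.9 mm

k = Gd⁴/(8D³N_a) = (81.7×10³)(2.3⁴)/(8·14.5³·21) = 4.464 N/mm
W = mg = 7 × 9.81 = 68.67 N
½kδ² − Wδ − Wh = 0 → δ = (W + √(W² + 2kWh))/k
δ = (68.67 + √(4715.6 + 99932))/4.464 = (68.67 + 323.49)/4.464 = 87.851 mm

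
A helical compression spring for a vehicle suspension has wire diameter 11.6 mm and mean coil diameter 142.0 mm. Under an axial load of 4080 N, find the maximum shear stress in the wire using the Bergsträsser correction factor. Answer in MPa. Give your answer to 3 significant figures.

Spring index C = D/d = 142.0/11.6 = 12.2414
K_B = (4C+2)/(4C−3) = 50.966/45.966 = 1.1088
τ₀ = 8FD/(πd³) = 8·4080·142.0/(π·11.6³) = 4.63488e+06/4903.7 = 945.18 MPa
τ_max = K·τ₀ = 1.1088 × 945.18 = 1048 MPa

1050 MPa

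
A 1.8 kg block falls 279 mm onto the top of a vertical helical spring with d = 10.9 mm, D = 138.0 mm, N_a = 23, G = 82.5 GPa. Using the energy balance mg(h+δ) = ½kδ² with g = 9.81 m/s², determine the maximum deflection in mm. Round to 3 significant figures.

k = Gd⁴/(8D³N_a) = (82.5×10³)(10.9⁴)/(8·138.0³·23) = 2.4083 N/mm
W = mg = 1.8 × 9.81 = 17.658 N
½kδ² − Wδ − Wh = 0 → δ = (W + √(W² + 2kWh))/k
δ = (17.658 + √(311.8 + 23729.1))/2.4083 = (17.658 + 155.05)/2.4083 = 71.715 mm

71.7 mm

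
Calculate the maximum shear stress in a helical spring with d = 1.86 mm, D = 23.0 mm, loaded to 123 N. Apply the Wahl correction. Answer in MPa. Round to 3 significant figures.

Spring index C = D/d = 23.0/1.86 = 12.3656
K_W = (4C−1)/(4C−4) + 0.615/C = 48.462/45.462 + 0.0497 = 1.1157
τ₀ = 8FD/(πd³) = 8·123·23.0/(π·1.86³) = 22632/20.216 = 1119.5 MPa
τ_max = K·τ₀ = 1.1157 × 1119.5 = 1249.1 MPa

1250 MPa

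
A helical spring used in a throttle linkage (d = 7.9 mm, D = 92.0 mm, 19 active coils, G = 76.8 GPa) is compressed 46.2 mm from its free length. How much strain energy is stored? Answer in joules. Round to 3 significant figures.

2.70 J

k = Gd⁴/(8D³N_a) = (76.8×10³)(7.9⁴)/(8·92.0³·19) = 2.5273 N/mm
U = ½kδ² = 0.5 × 2.5273 × 46.2² = 2697.2 N·mm = 2.6972 J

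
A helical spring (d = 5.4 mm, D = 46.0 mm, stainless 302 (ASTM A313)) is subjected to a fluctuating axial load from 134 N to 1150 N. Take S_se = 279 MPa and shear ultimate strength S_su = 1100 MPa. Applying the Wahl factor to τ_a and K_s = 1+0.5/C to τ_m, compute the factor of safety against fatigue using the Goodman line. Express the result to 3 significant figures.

0.489

C = D/d = 46.0/5.4 = 8.5185; K_W = (4C−1)/(4C−4)+0.615/C = 1.1719; K_s = 1+0.5/C = 1.0587
F_a = (F_max−F_min)/2 = 508 N; F_m = (F_max+F_min)/2 = 642 N
τ_a = K_W·8F_aD/(πd³) = 1.1719 × 377.9 = 442.88 MPa
τ_m = K_s·8F_mD/(πd³) = 1.0587 × 477.59 = 505.62 MPa
Goodman: 1/n_f = τ_a/S_se + τ_m/S_su = 442.88/279 + 505.62/1100 = 1.58740 + 0.45965 = 2.047
n_f = 1/2.047 = 0.4885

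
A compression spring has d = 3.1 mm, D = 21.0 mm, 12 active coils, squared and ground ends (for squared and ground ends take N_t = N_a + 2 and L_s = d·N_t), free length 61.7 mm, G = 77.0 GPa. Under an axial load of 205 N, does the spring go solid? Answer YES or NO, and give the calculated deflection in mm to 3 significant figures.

k = Gd⁴/(8D³N_a) = (77.0×10³)(3.1⁴)/(8·21.0³·12) = 7.9985 N/mm
N_t = 14; L_s = 3.1·14 = 43.4 mm; δ_solid = L₀ − L_s = 61.7 − 43.4 = 18.3 mm
δ = F/k = 205/7.9985 = 25.63 mm
δ ≥ δ_solid → spring goes solid

YES, δ = 25.6 mm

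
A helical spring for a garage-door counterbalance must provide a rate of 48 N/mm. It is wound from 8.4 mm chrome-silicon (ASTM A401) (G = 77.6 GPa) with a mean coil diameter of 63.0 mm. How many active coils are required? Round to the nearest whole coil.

N_a = Gd⁴/(8D³k) = (77.6×10³ × 8.4⁴)/(8 × 63.0³ × 48)
    = 3.86348e+08 / 9.6018e+07 = 4.024 → 4 coils

4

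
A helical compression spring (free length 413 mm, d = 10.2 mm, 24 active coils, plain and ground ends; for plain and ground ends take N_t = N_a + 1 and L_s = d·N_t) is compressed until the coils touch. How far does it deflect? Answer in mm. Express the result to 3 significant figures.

N_t = 25; L_s = 10.2·25 = 255 mm
δ_solid = L₀ − L_s = 413 − 255 = 158 mm

158 mm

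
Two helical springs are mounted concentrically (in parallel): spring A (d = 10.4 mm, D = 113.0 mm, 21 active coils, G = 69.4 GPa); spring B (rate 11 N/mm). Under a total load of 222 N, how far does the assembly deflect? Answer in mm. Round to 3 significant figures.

k_A = Gd⁴/(8D³N_a) = (69.4×10³)(10.4⁴)/(8·113.0³·21) = 3.3493 N/mm
Parallel: k_eq = 3.3493 + 11 = 14.349 N/mm
δ = F/k_eq = 222/14.349 = 15.471 mm

15.5 mm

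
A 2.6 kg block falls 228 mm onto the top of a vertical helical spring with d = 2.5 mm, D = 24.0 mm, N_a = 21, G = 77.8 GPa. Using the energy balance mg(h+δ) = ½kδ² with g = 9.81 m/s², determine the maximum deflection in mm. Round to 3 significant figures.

k = Gd⁴/(8D³N_a) = (77.8×10³)(2.5⁴)/(8·24.0³·21) = 1.3086 N/mm
W = mg = 2.6 × 9.81 = 25.506 N
½kδ² − Wδ − Wh = 0 → δ = (W + √(W² + 2kWh))/k
δ = (25.506 + √(650.56 + 15219.6))/1.3086 = (25.506 + 125.98)/1.3086 = 115.76 mm

116 mm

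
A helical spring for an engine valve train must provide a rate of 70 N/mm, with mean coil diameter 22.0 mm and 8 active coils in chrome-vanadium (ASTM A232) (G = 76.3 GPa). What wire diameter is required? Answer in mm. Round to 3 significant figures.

d = (8D³N_a·k / G)^(1/4) = (8·22.0³·8·70 / (76.3×10³))^0.25
  = (625.2)^0.25 = 5.0004 mm

5.00 mm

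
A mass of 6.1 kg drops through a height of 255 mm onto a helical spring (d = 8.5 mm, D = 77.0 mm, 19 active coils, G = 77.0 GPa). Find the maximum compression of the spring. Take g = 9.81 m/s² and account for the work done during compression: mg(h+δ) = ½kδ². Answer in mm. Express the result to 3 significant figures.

k = Gd⁴/(8D³N_a) = (77.0×10³)(8.5⁴)/(8·77.0³·19) = 5.7923 N/mm
W = mg = 6.1 × 9.81 = 59.841 N
½kδ² − Wδ − Wh = 0 → δ = (W + √(W² + 2kWh))/k
δ = (59.841 + √(3580.9 + 176775))/5.7923 = (59.841 + 424.68)/5.7923 = 83.65 mm

83.6 mm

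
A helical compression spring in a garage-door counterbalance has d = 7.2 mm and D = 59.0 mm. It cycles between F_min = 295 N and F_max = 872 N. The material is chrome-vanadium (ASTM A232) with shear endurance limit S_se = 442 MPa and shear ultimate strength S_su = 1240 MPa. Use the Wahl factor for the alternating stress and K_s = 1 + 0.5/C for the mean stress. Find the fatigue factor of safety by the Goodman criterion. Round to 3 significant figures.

1.96

C = D/d = 59.0/7.2 = 8.1944; K_W = (4C−1)/(4C−4)+0.615/C = 1.1793; K_s = 1+0.5/C = 1.0610
F_a = (F_max−F_min)/2 = 288.5 N; F_m = (F_max+F_min)/2 = 583.5 N
τ_a = K_W·8F_aD/(πd³) = 1.1793 × 116.13 = 136.95 MPa
τ_m = K_s·8F_mD/(πd³) = 1.0610 × 234.87 = 249.21 MPa
Goodman: 1/n_f = τ_a/S_se + τ_m/S_su = 136.95/442 + 249.21/1240 = 0.30984 + 0.20097 = 0.51082
n_f = 1/0.51082 = 1.958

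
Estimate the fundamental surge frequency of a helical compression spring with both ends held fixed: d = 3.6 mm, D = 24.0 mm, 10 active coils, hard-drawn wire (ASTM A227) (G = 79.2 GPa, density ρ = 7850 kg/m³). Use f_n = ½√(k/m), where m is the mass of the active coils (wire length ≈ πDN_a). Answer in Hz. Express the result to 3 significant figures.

k = Gd⁴/(8D³N_a) = (79.2×10³)(3.6⁴)/(8·24.0³·10) = 12.029 N/mm = 12029 N/m
Wire length L = πDN_a = π·24.0·10 = 753.98 mm
m = ρ·(πd²/4)·L = 7850 × 10.179×10⁻⁶ m² × 0.75398 m = 0.060246 kg
f_n = ½√(k/m) = 0.5·√(12029/0.060246) = 0.5·√(1.9966e+05) = 223.42 Hz

223 Hz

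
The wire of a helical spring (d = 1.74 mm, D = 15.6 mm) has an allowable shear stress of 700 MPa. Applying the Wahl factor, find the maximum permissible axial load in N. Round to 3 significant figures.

79.8 N

C = D/d = 15.6/1.74 = 8.9655
K_W = (4C−1)/(4C−4) + 0.615/C = 34.862/31.862 + 0.0686 = 1.1628
τ_max = K·8FD/(πd³) → F_max = τ_allow·πd³/(8DK)
F_max = 700·π·1.74³/(8·15.6·1.1628) = 11585/145.11 = 79.835 N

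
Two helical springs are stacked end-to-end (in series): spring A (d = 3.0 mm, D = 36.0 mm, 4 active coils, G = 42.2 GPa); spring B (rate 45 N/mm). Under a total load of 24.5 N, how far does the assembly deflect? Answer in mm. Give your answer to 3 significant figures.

11.2 mm

k_A = Gd⁴/(8D³N_a) = (42.2×10³)(3.0⁴)/(8·36.0³·4) = 2.2895 N/mm
Series: 1/k_eq = 1/2.2895 + 1/45 = 0.459; k_eq = 2.1787 N/mm
δ = F/k_eq = 24.5/2.1787 = 11.245 mm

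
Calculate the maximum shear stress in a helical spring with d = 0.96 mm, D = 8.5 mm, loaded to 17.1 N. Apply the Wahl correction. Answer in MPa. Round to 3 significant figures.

Spring index C = D/d = 8.5/0.96 = 8.8542
K_W = (4C−1)/(4C−4) + 0.615/C = 34.417/31.417 + 0.0695 = 1.1649
τ₀ = 8FD/(πd³) = 8·17.1·8.5/(π·0.96³) = 1162.8/2.7795 = 418.35 MPa
τ_max = K·τ₀ = 1.1649 × 418.35 = 487.36 MPa

487 MPa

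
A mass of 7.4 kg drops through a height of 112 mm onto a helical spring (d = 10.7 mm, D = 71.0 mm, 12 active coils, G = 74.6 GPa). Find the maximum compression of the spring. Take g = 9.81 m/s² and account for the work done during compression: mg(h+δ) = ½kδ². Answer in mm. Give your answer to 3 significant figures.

k = Gd⁴/(8D³N_a) = (74.6×10³)(10.7⁴)/(8·71.0³·12) = 28.46 N/mm
W = mg = 7.4 × 9.81 = 72.594 N
½kδ² − Wδ − Wh = 0 → δ = (W + √(W² + 2kWh))/k
δ = (72.594 + √(5269.9 + 462782))/28.46 = (72.594 + 684.14)/28.46 = 26.59 mm

26.6 mm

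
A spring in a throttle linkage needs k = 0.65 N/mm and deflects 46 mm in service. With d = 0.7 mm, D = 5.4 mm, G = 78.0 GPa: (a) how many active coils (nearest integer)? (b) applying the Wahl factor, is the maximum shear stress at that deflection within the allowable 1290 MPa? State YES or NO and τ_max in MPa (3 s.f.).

(a) 23 coils; (b) NO, τ_max = 1420 MPa

N_a = Gd⁴/(8D³k) = (78.0×10³)(0.7⁴)/(8·5.4³·0.65) = 22.87 → N_a = 23
Actual rate k = Gd⁴/(8D³·23) = 0.64638 N/mm
Working load F = kδ = 0.64638·46 = 29.733 N
C = 5.4/0.7 = 7.7143; K_W = (4C−1)/(4C−4)+0.615/C = 1.1914
τ_max = K_W·8FD/(πd³) = 1.1914·1192 = 1420.2 MPa
τ_max > 1290 MPa → exceeds allowable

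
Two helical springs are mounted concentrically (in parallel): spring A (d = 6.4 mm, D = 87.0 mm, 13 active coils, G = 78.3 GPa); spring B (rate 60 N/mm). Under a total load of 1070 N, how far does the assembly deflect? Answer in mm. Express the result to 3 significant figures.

17.3 mm

k_A = Gd⁴/(8D³N_a) = (78.3×10³)(6.4⁴)/(8·87.0³·13) = 1.9182 N/mm
Parallel: k_eq = 1.9182 + 60 = 61.918 N/mm
δ = F/k_eq = 1070/61.918 = 17.281 mm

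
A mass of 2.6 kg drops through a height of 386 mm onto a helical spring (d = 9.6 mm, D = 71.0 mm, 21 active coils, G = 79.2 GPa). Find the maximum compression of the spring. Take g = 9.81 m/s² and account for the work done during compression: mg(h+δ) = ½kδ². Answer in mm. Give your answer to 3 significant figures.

44.3 mm

k = Gd⁴/(8D³N_a) = (79.2×10³)(9.6⁴)/(8·71.0³·21) = 11.187 N/mm
W = mg = 2.6 × 9.81 = 25.506 N
½kδ² − Wδ − Wh = 0 → δ = (W + √(W² + 2kWh))/k
δ = (25.506 + √(650.56 + 220285))/11.187 = (25.506 + 470.04)/11.187 = 44.295 mm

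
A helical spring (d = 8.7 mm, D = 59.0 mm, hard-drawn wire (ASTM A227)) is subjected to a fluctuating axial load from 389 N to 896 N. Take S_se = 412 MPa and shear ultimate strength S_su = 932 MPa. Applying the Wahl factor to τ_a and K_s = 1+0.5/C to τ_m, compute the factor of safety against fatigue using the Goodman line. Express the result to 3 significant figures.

2.94

C = D/d = 59.0/8.7 = 6.7816; K_W = (4C−1)/(4C−4)+0.615/C = 1.2204; K_s = 1+0.5/C = 1.0737
F_a = (F_max−F_min)/2 = 253.5 N; F_m = (F_max+F_min)/2 = 642.5 N
τ_a = K_W·8F_aD/(πd³) = 1.2204 × 57.838 = 70.586 MPa
τ_m = K_s·8F_mD/(πd³) = 1.0737 × 146.59 = 157.4 MPa
Goodman: 1/n_f = τ_a/S_se + τ_m/S_su = 70.586/412 + 157.4/932 = 0.17132 + 0.16888 = 0.34021
n_f = 1/0.34021 = 2.939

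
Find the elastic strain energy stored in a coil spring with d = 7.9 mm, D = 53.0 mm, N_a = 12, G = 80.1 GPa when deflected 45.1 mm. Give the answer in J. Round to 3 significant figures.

22.2 J

k = Gd⁴/(8D³N_a) = (80.1×10³)(7.9⁴)/(8·53.0³·12) = 21.829 N/mm
U = ½kδ² = 0.5 × 21.829 × 45.1² = 22201 N·mm = 22.201 J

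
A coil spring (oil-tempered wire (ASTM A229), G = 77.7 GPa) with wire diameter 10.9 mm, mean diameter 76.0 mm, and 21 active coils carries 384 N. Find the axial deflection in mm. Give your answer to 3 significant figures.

k = Gd⁴/(8D³N_a) = (77.7×10³)(10.9⁴)/(8·76.0³·21) = 14.872 N/mm
δ = F/k = 384 / 14.872 = 25.82 mm

25.8 mm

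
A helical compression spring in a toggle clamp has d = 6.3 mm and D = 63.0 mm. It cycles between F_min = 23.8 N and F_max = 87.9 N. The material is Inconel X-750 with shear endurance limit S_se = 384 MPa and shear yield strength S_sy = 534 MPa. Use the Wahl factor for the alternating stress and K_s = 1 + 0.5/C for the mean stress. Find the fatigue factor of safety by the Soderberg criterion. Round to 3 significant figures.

7.59

C = D/d = 63.0/6.3 = 10.0000; K_W = (4C−1)/(4C−4)+0.615/C = 1.1448; K_s = 1+0.5/C = 1.0500
F_a = (F_max−F_min)/2 = 32.05 N; F_m = (F_max+F_min)/2 = 55.85 N
τ_a = K_W·8F_aD/(πd³) = 1.1448 × 20.563 = 23.541 MPa
τ_m = K_s·8F_mD/(πd³) = 1.0500 × 35.833 = 37.625 MPa
Soderberg: 1/n_f = τ_a/S_se + τ_m/S_sy = 23.541/384 + 37.625/534 = 0.06131 + 0.07046 = 0.13176
n_f = 1/0.13176 = 7.589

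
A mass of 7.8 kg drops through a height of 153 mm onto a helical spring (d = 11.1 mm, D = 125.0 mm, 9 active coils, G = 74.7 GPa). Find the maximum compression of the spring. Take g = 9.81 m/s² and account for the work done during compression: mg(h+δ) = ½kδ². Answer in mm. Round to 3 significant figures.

k = Gd⁴/(8D³N_a) = (74.7×10³)(11.1⁴)/(8·125.0³·9) = 8.064 N/mm
W = mg = 7.8 × 9.81 = 76.518 N
½kδ² − Wδ − Wh = 0 → δ = (W + √(W² + 2kWh))/k
δ = (76.518 + √(5855 + 188814))/8.064 = (76.518 + 441.21)/8.064 = 64.203 mm

64.2 mm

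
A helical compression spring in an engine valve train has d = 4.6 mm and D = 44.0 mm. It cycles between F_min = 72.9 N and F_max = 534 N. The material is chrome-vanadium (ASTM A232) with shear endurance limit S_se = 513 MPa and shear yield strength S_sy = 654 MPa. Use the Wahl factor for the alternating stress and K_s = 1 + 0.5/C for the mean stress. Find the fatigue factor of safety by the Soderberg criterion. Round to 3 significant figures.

C = D/d = 44.0/4.6 = 9.5652; K_W = (4C−1)/(4C−4)+0.615/C = 1.1519; K_s = 1+0.5/C = 1.0523
F_a = (F_max−F_min)/2 = 230.55 N; F_m = (F_max+F_min)/2 = 303.45 N
τ_a = K_W·8F_aD/(πd³) = 1.1519 × 265.39 = 305.69 MPa
τ_m = K_s·8F_mD/(πd³) = 1.0523 × 349.31 = 367.57 MPa
Soderberg: 1/n_f = τ_a/S_se + τ_m/S_sy = 305.69/513 + 367.57/654 = 0.59589 + 0.56203 = 1.1579
n_f = 1/1.1579 = 0.8636

0.864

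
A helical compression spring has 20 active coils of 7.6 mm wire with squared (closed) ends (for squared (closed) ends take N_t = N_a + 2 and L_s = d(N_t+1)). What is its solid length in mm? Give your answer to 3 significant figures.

175 mm

squared (closed) ends: N_t = N_a + 2 = 20 + 2 = 22
L_s = d·(N_t+1) = 7.6 × 23 = 174.8 mm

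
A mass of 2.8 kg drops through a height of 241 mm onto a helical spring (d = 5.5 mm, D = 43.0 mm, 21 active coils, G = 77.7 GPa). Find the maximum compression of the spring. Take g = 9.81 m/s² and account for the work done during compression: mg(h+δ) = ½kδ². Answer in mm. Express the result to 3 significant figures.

55.3 mm

k = Gd⁴/(8D³N_a) = (77.7×10³)(5.5⁴)/(8·43.0³·21) = 5.323 N/mm
W = mg = 2.8 × 9.81 = 27.468 N
½kδ² − Wδ − Wh = 0 → δ = (W + √(W² + 2kWh))/k
δ = (27.468 + √(754.49 + 70474.4))/5.323 = (27.468 + 266.89)/5.323 = 55.299 mm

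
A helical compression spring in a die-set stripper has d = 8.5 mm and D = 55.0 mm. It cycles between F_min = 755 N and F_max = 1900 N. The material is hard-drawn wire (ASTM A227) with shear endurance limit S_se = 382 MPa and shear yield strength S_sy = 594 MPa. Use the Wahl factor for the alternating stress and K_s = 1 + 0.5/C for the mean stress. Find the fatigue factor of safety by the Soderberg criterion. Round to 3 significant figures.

C = D/d = 55.0/8.5 = 6.4706; K_W = (4C−1)/(4C−4)+0.615/C = 1.2321; K_s = 1+0.5/C = 1.0773
F_a = (F_max−F_min)/2 = 572.5 N; F_m = (F_max+F_min)/2 = 1327.5 N
τ_a = K_W·8F_aD/(πd³) = 1.2321 × 130.56 = 160.87 MPa
τ_m = K_s·8F_mD/(πd³) = 1.0773 × 302.75 = 326.14 MPa
Soderberg: 1/n_f = τ_a/S_se + τ_m/S_sy = 160.87/382 + 326.14/594 = 0.42113 + 0.54906 = 0.97019
n_f = 1/0.97019 = 1.031

1.03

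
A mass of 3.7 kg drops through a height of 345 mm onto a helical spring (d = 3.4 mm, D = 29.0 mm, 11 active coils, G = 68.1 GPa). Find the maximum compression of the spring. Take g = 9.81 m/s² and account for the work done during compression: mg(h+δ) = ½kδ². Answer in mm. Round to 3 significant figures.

85.9 mm

k = Gd⁴/(8D³N_a) = (68.1×10³)(3.4⁴)/(8·29.0³·11) = 4.2402 N/mm
W = mg = 3.7 × 9.81 = 36.297 N
½kδ² − Wδ − Wh = 0 → δ = (W + √(W² + 2kWh))/k
δ = (36.297 + √(1317.5 + 106195))/4.2402 = (36.297 + 327.89)/4.2402 = 85.89 mm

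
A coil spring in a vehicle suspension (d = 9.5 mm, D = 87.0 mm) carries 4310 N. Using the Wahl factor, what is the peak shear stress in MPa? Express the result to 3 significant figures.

Spring index C = D/d = 87.0/9.5 = 9.1579
K_W = (4C−1)/(4C−4) + 0.615/C = 35.632/32.632 + 0.0672 = 1.1591
τ₀ = 8FD/(πd³) = 8·4310·87.0/(π·9.5³) = 2.99976e+06/2693.5 = 1113.7 MPa
τ_max = K·τ₀ = 1.1591 × 1113.7 = 1290.9 MPa

1290 MPa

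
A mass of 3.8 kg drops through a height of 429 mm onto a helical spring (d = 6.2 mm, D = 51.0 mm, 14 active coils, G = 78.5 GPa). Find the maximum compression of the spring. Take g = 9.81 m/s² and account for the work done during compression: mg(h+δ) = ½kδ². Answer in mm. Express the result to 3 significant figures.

69.0 mm

k = Gd⁴/(8D³N_a) = (78.5×10³)(6.2⁴)/(8·51.0³·14) = 7.8074 N/mm
W = mg = 3.8 × 9.81 = 37.278 N
½kδ² − Wδ − Wh = 0 → δ = (W + √(W² + 2kWh))/k
δ = (37.278 + √(1389.6 + 249717))/7.8074 = (37.278 + 501.11)/7.8074 = 68.958 mm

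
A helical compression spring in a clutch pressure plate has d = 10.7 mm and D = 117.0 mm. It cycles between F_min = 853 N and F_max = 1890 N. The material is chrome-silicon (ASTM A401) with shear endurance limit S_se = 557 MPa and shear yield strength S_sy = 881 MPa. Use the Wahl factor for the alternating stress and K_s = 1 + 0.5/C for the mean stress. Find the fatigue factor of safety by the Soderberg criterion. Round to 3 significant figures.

C = D/d = 117.0/10.7 = 10.9346; K_W = (4C−1)/(4C−4)+0.615/C = 1.1317; K_s = 1+0.5/C = 1.0457
F_a = (F_max−F_min)/2 = 518.5 N; F_m = (F_max+F_min)/2 = 1371.5 N
τ_a = K_W·8F_aD/(πd³) = 1.1317 × 126.1 = 142.71 MPa
τ_m = K_s·8F_mD/(πd³) = 1.0457 × 333.56 = 348.81 MPa
Soderberg: 1/n_f = τ_a/S_se + τ_m/S_sy = 142.71/557 + 348.81/881 = 0.25622 + 0.39592 = 0.65215
n_f = 1/0.65215 = 1.533

1.53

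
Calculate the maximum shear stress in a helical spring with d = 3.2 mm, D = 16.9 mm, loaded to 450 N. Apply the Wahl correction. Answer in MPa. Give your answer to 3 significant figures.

Spring index C = D/d = 16.9/3.2 = 5.2812
K_W = (4C−1)/(4C−4) + 0.615/C = 20.125/17.125 + 0.1164 = 1.2916
τ₀ = 8FD/(πd³) = 8·450·16.9/(π·3.2³) = 60840/102.94 = 591 MPa
τ_max = K·τ₀ = 1.2916 × 591 = 763.36 MPa

763 MPa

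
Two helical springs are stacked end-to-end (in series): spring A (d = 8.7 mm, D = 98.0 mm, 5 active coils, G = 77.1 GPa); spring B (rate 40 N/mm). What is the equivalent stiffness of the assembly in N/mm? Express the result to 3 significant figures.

9.07 N/mm

k_A = Gd⁴/(8D³N_a) = (77.1×10³)(8.7⁴)/(8·98.0³·5) = 11.733 N/mm
Series: 1/k_eq = 1/11.733 + 1/40 = 0.11023; k_eq = 9.0717 N/mm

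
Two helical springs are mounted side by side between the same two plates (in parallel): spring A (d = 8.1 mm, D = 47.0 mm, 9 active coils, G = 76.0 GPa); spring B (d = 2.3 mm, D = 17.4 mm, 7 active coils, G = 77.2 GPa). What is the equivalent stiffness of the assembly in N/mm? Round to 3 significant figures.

51.1 N/mm

k_A = Gd⁴/(8D³N_a) = (76.0×10³)(8.1⁴)/(8·47.0³·9) = 43.765 N/mm
k_B = Gd⁴/(8D³N_a) = (77.2×10³)(2.3⁴)/(8·17.4³·7) = 7.3231 N/mm
Parallel: k_eq = 43.765 + 7.3231 = 51.088 N/mm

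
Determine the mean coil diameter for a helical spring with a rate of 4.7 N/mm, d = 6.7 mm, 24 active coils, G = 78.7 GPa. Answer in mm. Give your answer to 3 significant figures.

D = (Gd⁴/(8N_a·k))^(1/3) = (78.7×10³·6.7⁴/(8·24·4.7))^(1/3)
  = (175742)^(1/3) = 56.0134 mm

56.0 mm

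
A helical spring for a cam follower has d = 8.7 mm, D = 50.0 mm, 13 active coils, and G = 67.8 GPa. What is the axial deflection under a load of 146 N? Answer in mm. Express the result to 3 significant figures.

k = Gd⁴/(8D³N_a) = (67.8×10³)(8.7⁴)/(8·50.0³·13) = 29.879 N/mm
δ = F/k = 146 / 29.879 = 4.8864 mm

4.89 mm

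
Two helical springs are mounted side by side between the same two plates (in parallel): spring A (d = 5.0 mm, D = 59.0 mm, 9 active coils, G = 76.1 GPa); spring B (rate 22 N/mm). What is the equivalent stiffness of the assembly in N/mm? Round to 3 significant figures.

25.2 N/mm

k_A = Gd⁴/(8D³N_a) = (76.1×10³)(5.0⁴)/(8·59.0³·9) = 3.2164 N/mm
Parallel: k_eq = 3.2164 + 22 = 25.216 N/mm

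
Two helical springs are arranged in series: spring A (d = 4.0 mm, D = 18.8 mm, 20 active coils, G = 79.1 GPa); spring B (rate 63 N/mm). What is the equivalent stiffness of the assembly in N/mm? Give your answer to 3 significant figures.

k_A = Gd⁴/(8D³N_a) = (79.1×10³)(4.0⁴)/(8·18.8³·20) = 19.047 N/mm
Series: 1/k_eq = 1/19.047 + 1/63 = 0.068375; k_eq = 14.625 N/mm

14.6 N/mm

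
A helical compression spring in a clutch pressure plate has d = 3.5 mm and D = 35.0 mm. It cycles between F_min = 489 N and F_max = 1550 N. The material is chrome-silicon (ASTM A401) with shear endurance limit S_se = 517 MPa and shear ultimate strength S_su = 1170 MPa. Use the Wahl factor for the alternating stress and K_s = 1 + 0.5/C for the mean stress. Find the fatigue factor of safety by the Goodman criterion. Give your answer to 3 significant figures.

C = D/d = 35.0/3.5 = 10.0000; K_W = (4C−1)/(4C−4)+0.615/C = 1.1448; K_s = 1+0.5/C = 1.0500
F_a = (F_max−F_min)/2 = 530.5 N; F_m = (F_max+F_min)/2 = 1019.5 N
τ_a = K_W·8F_aD/(πd³) = 1.1448 × 1102.8 = 1262.5 MPa
τ_m = K_s·8F_mD/(πd³) = 1.0500 × 2119.3 = 2225.3 MPa
Goodman: 1/n_f = τ_a/S_se + τ_m/S_su = 1262.5/517 + 2225.3/1170 = 2.44197 + 1.90193 = 4.3439
n_f = 1/4.3439 = 0.2302

0.230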